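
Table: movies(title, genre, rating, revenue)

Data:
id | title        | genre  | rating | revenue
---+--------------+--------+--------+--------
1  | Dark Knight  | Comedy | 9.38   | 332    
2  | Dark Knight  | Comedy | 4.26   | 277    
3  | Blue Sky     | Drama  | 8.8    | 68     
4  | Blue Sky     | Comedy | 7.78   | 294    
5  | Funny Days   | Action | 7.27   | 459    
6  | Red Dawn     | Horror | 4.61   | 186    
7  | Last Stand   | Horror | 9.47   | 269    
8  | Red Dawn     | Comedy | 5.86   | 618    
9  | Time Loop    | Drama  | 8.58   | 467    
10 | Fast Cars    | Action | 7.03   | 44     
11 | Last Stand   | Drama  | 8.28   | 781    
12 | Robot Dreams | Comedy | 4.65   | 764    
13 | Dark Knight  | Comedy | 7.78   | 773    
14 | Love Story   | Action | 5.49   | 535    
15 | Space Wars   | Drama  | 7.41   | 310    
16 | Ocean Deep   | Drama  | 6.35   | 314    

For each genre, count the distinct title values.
SELECT genre, COUNT(DISTINCT title)
FROM movies
GROUP BY genre

Result:
  Action: 3 distinct
  Comedy: 4 distinct
  Drama: 5 distinct
  Horror: 2 distinct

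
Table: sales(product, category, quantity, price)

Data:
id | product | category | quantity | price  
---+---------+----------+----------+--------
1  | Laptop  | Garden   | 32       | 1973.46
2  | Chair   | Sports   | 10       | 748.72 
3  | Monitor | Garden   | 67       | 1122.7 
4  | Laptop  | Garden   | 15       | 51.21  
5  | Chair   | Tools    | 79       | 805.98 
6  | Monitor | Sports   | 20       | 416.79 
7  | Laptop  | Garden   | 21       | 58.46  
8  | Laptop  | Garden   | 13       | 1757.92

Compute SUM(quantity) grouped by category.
SELECT category, SUM(quantity) as result
FROM sales
GROUP BY category

Result:
  Garden: 148
  Sports: 30
  Tools: 79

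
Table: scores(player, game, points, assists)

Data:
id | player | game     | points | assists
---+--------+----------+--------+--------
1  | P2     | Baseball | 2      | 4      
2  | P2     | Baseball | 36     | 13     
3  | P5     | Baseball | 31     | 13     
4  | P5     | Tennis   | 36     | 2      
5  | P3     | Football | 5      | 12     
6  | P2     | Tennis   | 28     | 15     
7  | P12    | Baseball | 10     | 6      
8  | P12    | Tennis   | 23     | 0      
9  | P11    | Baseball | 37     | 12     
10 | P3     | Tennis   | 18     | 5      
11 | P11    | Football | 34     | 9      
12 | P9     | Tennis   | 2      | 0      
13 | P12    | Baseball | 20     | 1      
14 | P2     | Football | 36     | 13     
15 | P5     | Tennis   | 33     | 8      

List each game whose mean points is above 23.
SELECT game, AVG(points)
FROM scores
GROUP BY game
HAVING AVG(points) > 23

Result:
  Football: avg=25.00
  Tennis: avg=23.33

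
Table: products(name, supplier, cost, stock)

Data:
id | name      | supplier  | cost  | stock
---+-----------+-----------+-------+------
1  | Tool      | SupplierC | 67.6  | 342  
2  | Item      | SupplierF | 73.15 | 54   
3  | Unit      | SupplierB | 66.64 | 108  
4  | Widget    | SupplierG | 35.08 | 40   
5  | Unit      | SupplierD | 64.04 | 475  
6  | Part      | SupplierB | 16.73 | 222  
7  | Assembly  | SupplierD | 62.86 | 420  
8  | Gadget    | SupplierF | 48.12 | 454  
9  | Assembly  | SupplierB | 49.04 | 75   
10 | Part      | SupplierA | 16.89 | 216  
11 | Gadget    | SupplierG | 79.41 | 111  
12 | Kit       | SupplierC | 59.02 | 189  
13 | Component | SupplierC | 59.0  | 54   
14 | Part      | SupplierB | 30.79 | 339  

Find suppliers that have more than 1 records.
SELECT supplier, COUNT(*) as cnt
FROM products
GROUP BY supplier
HAVING COUNT(*) > 1

Result:
  SupplierB: 4
  SupplierC: 3
  SupplierD: 2
  SupplierF: 2
  SupplierG: 2

Note: HAVING filters groups after aggregation, WHERE filters rows before.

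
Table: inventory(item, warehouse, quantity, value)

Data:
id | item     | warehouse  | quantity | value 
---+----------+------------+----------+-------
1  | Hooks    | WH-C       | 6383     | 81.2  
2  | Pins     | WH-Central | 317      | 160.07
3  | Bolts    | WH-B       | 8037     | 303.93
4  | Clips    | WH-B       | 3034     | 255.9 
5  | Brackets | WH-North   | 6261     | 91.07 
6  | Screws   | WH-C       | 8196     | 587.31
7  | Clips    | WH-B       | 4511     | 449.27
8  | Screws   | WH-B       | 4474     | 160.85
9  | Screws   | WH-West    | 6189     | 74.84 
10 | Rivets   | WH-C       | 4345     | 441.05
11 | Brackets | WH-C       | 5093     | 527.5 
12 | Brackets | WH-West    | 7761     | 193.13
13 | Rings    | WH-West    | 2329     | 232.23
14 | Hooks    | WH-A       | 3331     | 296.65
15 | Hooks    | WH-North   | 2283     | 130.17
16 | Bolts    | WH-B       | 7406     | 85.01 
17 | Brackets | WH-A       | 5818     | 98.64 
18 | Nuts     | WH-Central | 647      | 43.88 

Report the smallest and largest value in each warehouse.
SELECT warehouse, MIN(value), MAX(value)
FROM inventory
GROUP BY warehouse

Result:
  WH-A: min=98.64, max=296.65
  WH-B: min=85.01, max=449.27
  WH-C: min=81.20, max=587.31
  WH-Central: min=43.88, max=160.07
  WH-North: min=91.07, max=130.17
  WH-West: min=74.84, max=232.23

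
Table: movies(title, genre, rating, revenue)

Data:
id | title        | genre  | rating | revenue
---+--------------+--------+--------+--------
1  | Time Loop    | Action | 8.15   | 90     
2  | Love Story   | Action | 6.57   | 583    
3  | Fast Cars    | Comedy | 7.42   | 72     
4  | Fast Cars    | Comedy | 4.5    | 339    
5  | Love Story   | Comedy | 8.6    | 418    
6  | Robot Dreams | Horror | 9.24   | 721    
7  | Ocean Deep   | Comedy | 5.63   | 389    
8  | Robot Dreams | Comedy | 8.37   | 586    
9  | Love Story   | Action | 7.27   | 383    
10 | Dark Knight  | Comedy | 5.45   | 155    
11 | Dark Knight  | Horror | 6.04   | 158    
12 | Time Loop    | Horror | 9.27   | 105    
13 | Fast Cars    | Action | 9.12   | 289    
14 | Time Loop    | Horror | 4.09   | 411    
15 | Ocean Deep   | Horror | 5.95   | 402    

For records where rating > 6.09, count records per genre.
SELECT genre, COUNT(*)
FROM movies
WHERE rating > 6.09
GROUP BY genre

Note: WHERE filters rows before grouping.

Result:
  Action: 4
  Comedy: 3
  Horror: 2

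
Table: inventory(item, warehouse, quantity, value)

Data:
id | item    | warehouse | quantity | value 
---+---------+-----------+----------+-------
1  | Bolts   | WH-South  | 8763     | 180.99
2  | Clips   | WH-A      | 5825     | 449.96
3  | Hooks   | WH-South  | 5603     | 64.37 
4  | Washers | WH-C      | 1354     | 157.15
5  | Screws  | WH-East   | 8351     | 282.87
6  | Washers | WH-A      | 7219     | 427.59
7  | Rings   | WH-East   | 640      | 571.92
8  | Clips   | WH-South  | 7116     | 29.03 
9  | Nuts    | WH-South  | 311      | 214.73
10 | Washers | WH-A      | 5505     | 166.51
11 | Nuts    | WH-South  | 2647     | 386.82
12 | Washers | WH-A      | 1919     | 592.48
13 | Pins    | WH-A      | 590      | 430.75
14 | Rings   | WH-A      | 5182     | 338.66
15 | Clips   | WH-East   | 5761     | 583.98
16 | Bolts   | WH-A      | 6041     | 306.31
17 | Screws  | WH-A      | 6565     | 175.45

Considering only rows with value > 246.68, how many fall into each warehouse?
SELECT warehouse, COUNT(*)
FROM inventory
WHERE value > 246.68
GROUP BY warehouse

Note: WHERE filters rows before grouping.

Result:
  WH-A: 6
  WH-East: 3
  WH-South: 1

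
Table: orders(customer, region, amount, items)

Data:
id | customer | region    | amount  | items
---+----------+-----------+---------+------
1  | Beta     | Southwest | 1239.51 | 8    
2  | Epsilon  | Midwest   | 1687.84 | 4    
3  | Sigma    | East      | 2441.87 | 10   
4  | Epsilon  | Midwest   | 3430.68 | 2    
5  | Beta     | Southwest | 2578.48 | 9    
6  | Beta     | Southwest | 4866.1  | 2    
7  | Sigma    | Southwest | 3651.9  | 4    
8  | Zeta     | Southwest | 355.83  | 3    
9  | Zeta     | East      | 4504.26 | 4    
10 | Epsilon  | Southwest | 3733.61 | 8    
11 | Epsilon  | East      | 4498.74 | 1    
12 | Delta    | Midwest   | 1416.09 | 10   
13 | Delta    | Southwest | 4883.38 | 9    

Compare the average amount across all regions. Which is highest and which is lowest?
SELECT region, AVG(amount)
FROM orders
GROUP BY region
ORDER BY AVG(amount)

All groups:
  Midwest: 2178.20
  Southwest: 3044.12
  East: 3814.96

Highest: East (3814.96)
Lowest: Midwest (2178.20)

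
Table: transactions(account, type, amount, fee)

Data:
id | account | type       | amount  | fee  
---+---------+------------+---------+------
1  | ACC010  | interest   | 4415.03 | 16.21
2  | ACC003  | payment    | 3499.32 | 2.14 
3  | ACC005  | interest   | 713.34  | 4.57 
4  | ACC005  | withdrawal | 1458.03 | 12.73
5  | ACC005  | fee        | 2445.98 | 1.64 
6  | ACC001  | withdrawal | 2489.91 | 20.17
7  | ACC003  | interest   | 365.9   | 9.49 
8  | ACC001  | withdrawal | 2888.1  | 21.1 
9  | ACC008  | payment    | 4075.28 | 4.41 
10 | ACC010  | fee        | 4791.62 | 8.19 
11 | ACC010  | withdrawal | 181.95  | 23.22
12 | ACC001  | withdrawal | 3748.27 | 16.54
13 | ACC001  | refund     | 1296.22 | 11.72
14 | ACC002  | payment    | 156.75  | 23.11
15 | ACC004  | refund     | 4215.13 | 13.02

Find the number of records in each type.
SELECT type, COUNT(*) as count
FROM transactions
GROUP BY type

Result:
  fee: 2
  interest: 3
  payment: 3
  refund: 2
  withdrawal: 5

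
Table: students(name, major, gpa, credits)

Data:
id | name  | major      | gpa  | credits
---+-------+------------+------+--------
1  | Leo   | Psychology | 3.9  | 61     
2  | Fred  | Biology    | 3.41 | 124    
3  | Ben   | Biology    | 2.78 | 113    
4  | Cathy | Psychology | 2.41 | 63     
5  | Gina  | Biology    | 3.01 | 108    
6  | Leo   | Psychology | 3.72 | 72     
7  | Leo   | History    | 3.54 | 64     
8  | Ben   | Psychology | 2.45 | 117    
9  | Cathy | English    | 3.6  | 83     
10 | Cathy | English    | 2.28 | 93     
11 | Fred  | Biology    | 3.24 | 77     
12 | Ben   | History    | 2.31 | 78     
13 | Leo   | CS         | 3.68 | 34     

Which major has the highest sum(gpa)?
SELECT major, SUM(gpa) as val
FROM students
GROUP BY major
ORDER BY val DESC
LIMIT 1

Result: Psychology with sum(gpa) = 12.48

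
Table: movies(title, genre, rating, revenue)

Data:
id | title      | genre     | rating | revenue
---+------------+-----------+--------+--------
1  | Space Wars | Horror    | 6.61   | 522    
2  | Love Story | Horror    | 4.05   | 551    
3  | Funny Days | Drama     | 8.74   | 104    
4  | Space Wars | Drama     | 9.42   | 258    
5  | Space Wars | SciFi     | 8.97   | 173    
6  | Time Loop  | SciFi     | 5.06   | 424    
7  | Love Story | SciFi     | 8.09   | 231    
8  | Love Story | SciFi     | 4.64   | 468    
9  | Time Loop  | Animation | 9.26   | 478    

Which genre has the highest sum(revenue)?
SELECT genre, SUM(revenue) as val
FROM movies
GROUP BY genre
ORDER BY val DESC
LIMIT 1

Result: SciFi with sum(revenue) = 1296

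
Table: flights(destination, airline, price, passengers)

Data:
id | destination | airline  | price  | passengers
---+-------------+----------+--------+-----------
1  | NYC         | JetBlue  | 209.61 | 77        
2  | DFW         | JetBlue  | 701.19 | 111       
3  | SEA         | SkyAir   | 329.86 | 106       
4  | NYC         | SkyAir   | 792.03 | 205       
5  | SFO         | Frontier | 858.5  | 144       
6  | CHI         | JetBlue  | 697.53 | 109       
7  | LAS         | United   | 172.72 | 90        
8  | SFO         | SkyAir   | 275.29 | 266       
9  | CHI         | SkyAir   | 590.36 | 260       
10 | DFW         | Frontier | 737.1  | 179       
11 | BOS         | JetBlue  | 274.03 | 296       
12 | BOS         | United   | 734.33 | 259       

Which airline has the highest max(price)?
SELECT airline, MAX(price) as val
FROM flights
GROUP BY airline
ORDER BY val DESC
LIMIT 1

Result: Frontier with max(price) = 858.50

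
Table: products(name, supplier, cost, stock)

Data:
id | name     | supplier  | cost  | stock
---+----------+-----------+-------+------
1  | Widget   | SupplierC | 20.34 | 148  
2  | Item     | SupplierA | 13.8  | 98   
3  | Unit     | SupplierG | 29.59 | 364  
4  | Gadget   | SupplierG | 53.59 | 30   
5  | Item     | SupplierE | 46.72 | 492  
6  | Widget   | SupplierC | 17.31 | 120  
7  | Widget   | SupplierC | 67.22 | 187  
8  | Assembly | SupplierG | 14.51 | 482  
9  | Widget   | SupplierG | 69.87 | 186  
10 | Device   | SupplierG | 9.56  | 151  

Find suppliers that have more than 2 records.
SELECT supplier, COUNT(*) as cnt
FROM products
GROUP BY supplier
HAVING COUNT(*) > 2

Result:
  SupplierC: 3
  SupplierG: 5

Note: HAVING filters groups after aggregation, WHERE filters rows before.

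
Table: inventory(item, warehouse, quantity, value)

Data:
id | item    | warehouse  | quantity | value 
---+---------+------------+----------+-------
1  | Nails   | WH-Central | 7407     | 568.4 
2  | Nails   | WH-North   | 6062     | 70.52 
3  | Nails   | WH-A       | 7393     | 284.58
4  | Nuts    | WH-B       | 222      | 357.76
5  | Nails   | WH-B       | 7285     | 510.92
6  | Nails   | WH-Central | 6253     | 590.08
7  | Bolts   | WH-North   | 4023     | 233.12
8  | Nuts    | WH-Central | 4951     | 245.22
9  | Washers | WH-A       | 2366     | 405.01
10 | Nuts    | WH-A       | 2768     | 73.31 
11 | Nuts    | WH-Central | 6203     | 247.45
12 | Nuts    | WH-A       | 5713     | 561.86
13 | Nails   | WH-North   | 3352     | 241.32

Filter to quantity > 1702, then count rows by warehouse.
SELECT warehouse, COUNT(*)
FROM inventory
WHERE quantity > 1702
GROUP BY warehouse

Note: WHERE filters rows before grouping.

Result:
  WH-A: 4
  WH-B: 1
  WH-Central: 4
  WH-North: 3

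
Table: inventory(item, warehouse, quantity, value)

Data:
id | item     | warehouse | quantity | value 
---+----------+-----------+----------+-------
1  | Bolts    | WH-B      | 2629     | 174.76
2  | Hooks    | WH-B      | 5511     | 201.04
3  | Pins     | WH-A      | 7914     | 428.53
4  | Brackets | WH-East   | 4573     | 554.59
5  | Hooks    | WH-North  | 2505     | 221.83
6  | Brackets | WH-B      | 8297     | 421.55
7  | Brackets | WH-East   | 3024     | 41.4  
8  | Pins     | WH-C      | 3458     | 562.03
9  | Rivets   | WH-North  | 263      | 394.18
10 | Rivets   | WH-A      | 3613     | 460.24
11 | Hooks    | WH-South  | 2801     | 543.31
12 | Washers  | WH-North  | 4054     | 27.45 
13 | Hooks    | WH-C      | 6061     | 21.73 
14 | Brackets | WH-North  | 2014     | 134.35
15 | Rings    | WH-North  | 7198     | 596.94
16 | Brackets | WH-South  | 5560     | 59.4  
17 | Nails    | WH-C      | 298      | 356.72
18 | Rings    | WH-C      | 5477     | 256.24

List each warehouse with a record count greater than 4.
SELECT warehouse, COUNT(*) as cnt
FROM inventory
GROUP BY warehouse
HAVING COUNT(*) > 4

Result:
  WH-North: 5

Note: HAVING filters groups after aggregation, WHERE filters rows before.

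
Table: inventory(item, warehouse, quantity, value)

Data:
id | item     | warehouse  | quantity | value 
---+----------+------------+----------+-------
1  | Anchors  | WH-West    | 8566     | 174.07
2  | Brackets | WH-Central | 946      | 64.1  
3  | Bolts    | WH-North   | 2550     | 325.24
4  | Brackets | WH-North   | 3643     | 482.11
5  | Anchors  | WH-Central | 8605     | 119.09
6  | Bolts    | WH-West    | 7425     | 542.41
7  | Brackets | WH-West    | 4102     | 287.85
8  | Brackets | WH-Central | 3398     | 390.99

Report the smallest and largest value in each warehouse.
SELECT warehouse, MIN(value), MAX(value)
FROM inventory
GROUP BY warehouse

Result:
  WH-Central: min=64.10, max=390.99
  WH-North: min=325.24, max=482.11
  WH-West: min=174.07, max=542.41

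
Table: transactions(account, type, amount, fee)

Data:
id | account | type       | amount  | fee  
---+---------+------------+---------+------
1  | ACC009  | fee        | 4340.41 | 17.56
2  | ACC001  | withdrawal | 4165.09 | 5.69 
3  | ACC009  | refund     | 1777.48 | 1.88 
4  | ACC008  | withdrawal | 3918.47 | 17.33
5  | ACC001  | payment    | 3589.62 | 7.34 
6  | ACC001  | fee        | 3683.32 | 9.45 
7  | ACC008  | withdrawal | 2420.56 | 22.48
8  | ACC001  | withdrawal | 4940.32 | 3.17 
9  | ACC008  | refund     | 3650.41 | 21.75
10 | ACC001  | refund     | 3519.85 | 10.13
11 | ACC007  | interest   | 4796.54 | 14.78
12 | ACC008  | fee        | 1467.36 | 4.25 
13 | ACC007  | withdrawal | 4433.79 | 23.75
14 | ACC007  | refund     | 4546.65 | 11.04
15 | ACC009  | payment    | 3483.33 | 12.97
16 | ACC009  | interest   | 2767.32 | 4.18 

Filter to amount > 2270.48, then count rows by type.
SELECT type, COUNT(*)
FROM transactions
WHERE amount > 2270.48
GROUP BY type

Note: WHERE filters rows before grouping.

Result:
  fee: 2
  interest: 2
  payment: 2
  refund: 3
  withdrawal: 5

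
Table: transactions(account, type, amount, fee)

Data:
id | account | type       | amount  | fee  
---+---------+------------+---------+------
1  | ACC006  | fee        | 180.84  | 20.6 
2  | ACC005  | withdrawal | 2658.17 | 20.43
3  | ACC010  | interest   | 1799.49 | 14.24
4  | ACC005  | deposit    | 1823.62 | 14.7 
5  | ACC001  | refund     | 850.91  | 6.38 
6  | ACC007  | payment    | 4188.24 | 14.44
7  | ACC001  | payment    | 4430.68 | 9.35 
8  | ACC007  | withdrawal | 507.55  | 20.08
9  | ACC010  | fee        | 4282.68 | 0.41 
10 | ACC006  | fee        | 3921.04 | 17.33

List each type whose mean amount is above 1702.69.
SELECT type, AVG(amount)
FROM transactions
GROUP BY type
HAVING AVG(amount) > 1702.69

Result:
  deposit: avg=1823.62
  fee: avg=2794.85
  interest: avg=1799.49
  payment: avg=4309.46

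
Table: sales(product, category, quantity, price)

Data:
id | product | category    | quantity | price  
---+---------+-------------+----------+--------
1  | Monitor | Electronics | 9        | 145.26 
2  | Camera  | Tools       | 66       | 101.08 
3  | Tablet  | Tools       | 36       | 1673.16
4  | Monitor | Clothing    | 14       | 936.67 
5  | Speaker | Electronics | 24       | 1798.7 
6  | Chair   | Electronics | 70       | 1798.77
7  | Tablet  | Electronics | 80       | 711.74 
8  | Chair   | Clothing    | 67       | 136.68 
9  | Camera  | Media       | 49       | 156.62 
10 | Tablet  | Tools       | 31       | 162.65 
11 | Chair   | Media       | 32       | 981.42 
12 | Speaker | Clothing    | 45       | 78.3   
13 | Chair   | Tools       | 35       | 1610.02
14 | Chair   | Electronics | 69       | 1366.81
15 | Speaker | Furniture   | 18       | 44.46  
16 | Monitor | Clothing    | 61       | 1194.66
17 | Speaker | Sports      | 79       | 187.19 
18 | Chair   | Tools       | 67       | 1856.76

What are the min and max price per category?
SELECT category, MIN(price), MAX(price)
FROM sales
GROUP BY category

Result:
  Clothing: min=78.30, max=1194.66
  Electronics: min=145.26, max=1798.77
  Furniture: min=44.46, max=44.46
  Media: min=156.62, max=981.42
  Sports: min=187.19, max=187.19
  Tools: min=101.08, max=1856.76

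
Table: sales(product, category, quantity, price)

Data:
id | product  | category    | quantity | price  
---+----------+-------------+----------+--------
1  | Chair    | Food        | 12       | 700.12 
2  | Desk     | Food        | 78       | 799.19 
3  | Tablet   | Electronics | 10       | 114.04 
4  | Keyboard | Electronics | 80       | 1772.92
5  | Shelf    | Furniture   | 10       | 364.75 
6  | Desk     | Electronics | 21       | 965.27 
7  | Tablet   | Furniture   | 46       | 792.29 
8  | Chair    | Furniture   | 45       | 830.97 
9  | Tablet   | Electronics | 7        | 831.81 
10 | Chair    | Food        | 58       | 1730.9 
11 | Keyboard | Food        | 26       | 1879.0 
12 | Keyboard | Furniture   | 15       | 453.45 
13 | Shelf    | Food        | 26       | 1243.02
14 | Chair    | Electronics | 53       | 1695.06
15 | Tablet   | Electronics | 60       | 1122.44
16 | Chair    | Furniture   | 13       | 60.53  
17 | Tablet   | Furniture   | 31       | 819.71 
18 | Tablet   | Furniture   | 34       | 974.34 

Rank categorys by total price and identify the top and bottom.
SELECT category, SUM(price)
FROM sales
GROUP BY category
ORDER BY SUM(price)

All groups:
  Furniture: 4296.04
  Food: 6352.23
  Electronics: 6501.54

Highest: Electronics (6501.54)
Lowest: Furniture (4296.04)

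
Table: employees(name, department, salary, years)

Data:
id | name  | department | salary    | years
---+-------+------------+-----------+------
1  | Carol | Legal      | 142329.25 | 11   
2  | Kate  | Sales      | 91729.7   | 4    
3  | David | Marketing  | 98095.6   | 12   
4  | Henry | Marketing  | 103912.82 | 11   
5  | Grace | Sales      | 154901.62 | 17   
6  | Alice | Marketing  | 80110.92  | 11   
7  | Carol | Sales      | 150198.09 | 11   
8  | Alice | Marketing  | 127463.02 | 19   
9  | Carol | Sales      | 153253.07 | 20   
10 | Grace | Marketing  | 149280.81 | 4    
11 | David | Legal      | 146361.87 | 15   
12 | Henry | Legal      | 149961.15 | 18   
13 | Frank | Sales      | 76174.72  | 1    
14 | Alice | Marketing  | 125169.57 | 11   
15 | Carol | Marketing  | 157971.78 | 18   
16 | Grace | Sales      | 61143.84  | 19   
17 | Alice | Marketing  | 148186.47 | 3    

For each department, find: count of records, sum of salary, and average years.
SELECT department,
       COUNT(*) as cnt,
       SUM(salary) as total_salary,
       AVG(years) as avg_years
FROM employees
GROUP BY department

Result:
  Legal: 3 records, 438652.27 total salary, 14.67 avg years
  Marketing: 8 records, 990190.99 total salary, 11.13 avg years
  Sales: 6 records, 687401.04 total salary, 12.00 avg years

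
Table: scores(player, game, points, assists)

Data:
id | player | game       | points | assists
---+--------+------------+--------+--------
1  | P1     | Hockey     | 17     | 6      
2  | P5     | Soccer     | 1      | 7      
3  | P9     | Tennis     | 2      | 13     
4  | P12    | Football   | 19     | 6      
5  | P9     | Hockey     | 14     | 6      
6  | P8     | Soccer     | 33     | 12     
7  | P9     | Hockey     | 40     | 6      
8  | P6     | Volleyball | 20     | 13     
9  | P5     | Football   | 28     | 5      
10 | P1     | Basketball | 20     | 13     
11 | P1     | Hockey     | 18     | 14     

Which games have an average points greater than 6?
SELECT game, AVG(points)
FROM scores
GROUP BY game
HAVING AVG(points) > 6

Result:
  Basketball: avg=20.00
  Football: avg=23.50
  Hockey: avg=22.25
  Soccer: avg=17.00
  Volleyball: avg=20.00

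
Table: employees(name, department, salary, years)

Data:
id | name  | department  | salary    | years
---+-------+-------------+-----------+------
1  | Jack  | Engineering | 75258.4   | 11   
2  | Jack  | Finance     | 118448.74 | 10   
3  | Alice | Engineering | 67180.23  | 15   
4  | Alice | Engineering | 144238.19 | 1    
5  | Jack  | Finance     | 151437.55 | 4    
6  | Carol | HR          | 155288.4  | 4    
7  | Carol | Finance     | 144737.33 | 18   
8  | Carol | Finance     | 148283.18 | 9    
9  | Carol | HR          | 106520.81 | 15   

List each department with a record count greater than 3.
SELECT department, COUNT(*) as cnt
FROM employees
GROUP BY department
HAVING COUNT(*) > 3

Result:
  Finance: 4

Note: HAVING filters groups after aggregation, WHERE filters rows before.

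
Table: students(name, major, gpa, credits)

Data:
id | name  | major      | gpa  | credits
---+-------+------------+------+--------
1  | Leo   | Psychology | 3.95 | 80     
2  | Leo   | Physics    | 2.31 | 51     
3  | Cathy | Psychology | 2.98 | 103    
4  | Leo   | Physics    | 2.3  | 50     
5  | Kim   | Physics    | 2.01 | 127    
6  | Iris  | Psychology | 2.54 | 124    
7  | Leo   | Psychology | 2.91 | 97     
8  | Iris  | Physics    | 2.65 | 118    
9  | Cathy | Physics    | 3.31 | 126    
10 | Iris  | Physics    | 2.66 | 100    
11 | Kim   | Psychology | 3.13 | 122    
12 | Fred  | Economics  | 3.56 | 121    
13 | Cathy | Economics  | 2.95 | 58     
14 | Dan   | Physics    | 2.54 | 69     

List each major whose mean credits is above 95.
SELECT major, AVG(credits)
FROM students
GROUP BY major
HAVING AVG(credits) > 95

Result:
  Psychology: avg=105.20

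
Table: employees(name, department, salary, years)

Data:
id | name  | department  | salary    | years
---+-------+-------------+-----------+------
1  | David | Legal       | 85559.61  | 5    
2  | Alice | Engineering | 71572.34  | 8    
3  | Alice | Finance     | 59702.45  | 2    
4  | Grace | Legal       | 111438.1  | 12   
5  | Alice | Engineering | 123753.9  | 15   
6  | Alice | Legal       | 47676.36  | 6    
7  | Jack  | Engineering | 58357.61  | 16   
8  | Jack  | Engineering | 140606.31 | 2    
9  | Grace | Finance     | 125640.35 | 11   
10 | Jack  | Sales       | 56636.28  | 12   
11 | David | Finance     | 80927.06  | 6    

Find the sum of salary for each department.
SELECT department, SUM(salary) as result
FROM employees
GROUP BY department

Result:
  Engineering: 394290.16
  Finance: 266269.86
  Legal: 244674.07
  Sales: 56636.28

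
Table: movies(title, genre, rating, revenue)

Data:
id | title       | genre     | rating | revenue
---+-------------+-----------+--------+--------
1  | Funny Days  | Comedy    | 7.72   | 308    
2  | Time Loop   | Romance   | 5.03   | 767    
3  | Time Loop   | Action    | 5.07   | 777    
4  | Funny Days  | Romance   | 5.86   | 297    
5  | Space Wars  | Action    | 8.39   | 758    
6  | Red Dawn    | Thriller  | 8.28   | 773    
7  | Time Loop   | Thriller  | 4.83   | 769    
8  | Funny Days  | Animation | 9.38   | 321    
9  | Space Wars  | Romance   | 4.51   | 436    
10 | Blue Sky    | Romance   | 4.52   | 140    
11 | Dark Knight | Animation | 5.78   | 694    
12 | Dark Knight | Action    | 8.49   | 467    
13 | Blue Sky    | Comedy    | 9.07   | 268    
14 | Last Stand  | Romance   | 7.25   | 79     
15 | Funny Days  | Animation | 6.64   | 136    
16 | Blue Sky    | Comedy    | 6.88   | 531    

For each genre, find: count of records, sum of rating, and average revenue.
SELECT genre,
       COUNT(*) as cnt,
       SUM(rating) as total_rating,
       AVG(revenue) as avg_revenue
FROM movies
GROUP BY genre

Result:
  Action: 3 records, 21.95 total rating, 667.33 avg revenue
  Animation: 3 records, 21.80 total rating, 383.67 avg revenue
  Comedy: 3 records, 23.67 total rating, 369.00 avg revenue
  Romance: 5 records, 27.17 total rating, 343.80 avg revenue
  Thriller: 2 records, 13.11 total rating, 771.00 avg revenue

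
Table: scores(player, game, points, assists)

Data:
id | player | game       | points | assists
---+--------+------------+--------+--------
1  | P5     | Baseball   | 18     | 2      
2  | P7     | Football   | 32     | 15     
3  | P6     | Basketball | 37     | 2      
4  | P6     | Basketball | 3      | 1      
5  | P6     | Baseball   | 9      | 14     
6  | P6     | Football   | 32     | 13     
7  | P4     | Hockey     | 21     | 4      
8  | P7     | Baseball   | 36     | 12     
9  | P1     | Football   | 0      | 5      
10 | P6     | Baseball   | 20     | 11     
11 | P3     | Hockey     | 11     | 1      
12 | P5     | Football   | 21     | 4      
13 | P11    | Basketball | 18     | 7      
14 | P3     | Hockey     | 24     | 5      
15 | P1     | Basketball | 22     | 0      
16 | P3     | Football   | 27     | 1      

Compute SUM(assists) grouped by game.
SELECT game, SUM(assists) as result
FROM scores
GROUP BY game

Result:
  Baseball: 39
  Basketball: 10
  Football: 38
  Hockey: 10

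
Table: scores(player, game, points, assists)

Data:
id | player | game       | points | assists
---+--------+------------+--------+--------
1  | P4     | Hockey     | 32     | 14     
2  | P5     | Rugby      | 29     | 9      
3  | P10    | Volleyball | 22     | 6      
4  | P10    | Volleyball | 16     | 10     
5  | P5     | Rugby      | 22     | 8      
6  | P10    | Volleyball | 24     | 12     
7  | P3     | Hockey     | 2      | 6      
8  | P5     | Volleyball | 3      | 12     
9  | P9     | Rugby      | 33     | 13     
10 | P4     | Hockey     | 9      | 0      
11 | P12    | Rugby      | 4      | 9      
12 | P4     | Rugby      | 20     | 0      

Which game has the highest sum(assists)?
SELECT game, SUM(assists) as val
FROM scores
GROUP BY game
ORDER BY val DESC
LIMIT 1

Result: Volleyball with sum(assists) = 40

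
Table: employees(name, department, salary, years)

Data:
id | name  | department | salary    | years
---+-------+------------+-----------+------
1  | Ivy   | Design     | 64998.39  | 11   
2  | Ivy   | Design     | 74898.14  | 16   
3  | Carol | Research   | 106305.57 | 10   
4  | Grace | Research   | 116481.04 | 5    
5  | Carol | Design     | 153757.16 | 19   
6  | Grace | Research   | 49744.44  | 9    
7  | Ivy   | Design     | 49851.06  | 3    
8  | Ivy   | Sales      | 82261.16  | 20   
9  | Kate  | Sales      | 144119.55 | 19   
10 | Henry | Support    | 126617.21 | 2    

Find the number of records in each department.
SELECT department, COUNT(*) as count
FROM employees
GROUP BY department

Result:
  Design: 4
  Research: 3
  Sales: 2
  Support: 1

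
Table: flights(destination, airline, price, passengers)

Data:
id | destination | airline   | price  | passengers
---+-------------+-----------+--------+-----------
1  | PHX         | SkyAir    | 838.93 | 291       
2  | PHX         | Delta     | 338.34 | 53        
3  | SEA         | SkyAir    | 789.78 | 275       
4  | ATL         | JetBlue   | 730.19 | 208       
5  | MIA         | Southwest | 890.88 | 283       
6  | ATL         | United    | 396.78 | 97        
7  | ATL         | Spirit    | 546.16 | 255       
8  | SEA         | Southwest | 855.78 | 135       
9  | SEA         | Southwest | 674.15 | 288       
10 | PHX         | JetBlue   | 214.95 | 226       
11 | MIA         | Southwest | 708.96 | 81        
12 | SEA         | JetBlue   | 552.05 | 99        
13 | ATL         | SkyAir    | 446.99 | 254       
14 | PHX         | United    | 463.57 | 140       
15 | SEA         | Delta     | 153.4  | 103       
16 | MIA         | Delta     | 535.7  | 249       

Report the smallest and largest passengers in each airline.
SELECT airline, MIN(passengers), MAX(passengers)
FROM flights
GROUP BY airline

Result:
  Delta: min=53, max=249
  JetBlue: min=99, max=226
  SkyAir: min=254, max=291
  Southwest: min=81, max=288
  Spirit: min=255, max=255
  United: min=97, max=140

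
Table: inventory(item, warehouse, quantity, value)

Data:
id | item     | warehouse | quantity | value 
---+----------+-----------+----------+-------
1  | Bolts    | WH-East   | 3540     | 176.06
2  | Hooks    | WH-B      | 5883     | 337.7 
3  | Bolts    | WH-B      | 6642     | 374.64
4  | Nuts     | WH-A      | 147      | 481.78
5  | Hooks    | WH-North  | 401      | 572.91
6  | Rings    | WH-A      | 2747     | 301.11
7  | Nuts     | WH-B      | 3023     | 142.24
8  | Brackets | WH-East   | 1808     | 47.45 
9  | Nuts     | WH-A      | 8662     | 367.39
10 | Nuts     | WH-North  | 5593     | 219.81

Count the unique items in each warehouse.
SELECT warehouse, COUNT(DISTINCT item)
FROM inventory
GROUP BY warehouse

Result:
  WH-A: 2 distinct
  WH-B: 3 distinct
  WH-East: 2 distinct
  WH-North: 2 distinct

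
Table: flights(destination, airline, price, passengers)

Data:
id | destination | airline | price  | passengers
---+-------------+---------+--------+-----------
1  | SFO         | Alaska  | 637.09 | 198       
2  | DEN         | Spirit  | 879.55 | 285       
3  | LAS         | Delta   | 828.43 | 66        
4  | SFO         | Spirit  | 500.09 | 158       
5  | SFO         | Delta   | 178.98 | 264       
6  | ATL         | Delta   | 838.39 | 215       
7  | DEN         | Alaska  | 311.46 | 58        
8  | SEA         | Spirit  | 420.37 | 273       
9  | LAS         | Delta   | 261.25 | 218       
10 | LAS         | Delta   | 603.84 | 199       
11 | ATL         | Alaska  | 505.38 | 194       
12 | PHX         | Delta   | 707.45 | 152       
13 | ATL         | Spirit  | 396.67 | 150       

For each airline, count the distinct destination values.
SELECT airline, COUNT(DISTINCT destination)
FROM flights
GROUP BY airline

Result:
  Alaska: 3 distinct
  Delta: 4 distinct
  Spirit: 4 distinct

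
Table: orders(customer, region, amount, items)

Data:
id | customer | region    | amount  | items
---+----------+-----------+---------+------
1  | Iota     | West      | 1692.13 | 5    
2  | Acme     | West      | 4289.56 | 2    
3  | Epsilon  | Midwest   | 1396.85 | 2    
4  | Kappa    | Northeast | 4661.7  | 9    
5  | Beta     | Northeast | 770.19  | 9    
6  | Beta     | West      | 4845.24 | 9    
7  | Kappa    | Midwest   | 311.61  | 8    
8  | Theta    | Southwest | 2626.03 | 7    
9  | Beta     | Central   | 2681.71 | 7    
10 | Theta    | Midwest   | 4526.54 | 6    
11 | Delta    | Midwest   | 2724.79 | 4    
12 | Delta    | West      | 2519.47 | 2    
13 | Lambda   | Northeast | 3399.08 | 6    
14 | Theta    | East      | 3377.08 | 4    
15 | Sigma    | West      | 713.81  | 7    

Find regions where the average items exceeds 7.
SELECT region, AVG(items)
FROM orders
GROUP BY region
HAVING AVG(items) > 7

Result:
  Northeast: avg=8.00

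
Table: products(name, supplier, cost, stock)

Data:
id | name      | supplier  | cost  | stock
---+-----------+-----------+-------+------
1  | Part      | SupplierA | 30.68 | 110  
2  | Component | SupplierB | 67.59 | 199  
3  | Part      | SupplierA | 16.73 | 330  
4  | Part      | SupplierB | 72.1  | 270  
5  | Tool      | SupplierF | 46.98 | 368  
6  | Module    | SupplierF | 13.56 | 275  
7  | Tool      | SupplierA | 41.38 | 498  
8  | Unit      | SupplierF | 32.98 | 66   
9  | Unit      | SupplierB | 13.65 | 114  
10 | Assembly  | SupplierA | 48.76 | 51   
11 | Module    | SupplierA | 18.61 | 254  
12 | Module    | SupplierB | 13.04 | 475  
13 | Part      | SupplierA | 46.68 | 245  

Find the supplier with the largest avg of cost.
SELECT supplier, AVG(cost) as val
FROM products
GROUP BY supplier
ORDER BY val DESC
LIMIT 1

Result: SupplierB with avg(cost) = 41.60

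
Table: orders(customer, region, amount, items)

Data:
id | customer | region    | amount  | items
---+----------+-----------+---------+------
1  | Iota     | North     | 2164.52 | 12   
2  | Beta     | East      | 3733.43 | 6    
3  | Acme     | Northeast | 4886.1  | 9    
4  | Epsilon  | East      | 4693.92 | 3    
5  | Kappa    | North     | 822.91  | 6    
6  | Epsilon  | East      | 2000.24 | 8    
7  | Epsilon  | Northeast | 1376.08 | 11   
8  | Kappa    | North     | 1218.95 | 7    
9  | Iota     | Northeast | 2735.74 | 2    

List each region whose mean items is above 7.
SELECT region, AVG(items)
FROM orders
GROUP BY region
HAVING AVG(items) > 7

Result:
  North: avg=8.33
  Northeast: avg=7.33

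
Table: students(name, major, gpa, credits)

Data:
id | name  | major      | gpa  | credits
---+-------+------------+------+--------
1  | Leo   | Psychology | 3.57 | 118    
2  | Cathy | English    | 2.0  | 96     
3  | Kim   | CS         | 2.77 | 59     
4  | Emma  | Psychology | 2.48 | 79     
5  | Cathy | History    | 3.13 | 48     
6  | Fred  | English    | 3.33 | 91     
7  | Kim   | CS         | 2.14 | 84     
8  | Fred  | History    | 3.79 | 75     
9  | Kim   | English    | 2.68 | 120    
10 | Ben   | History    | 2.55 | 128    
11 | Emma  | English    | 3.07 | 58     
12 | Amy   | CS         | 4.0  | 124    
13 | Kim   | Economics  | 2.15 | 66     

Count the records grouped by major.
SELECT major, COUNT(*) as count
FROM students
GROUP BY major

Result:
  CS: 3
  Economics: 1
  English: 4
  History: 3
  Psychology: 2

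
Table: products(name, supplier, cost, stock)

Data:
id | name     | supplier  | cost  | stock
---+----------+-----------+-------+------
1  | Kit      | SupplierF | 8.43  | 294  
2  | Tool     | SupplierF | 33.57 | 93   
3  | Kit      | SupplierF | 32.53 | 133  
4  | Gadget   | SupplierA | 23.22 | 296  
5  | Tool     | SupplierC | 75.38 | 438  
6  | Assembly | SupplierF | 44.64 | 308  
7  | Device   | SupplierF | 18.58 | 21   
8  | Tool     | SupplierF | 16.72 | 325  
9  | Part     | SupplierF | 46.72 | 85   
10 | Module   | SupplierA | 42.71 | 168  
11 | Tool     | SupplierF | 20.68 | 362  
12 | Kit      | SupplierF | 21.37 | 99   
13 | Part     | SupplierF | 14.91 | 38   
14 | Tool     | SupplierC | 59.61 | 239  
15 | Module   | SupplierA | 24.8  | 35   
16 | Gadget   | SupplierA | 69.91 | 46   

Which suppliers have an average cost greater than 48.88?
SELECT supplier, AVG(cost)
FROM products
GROUP BY supplier
HAVING AVG(cost) > 48.88

Result:
  SupplierC: avg=67.50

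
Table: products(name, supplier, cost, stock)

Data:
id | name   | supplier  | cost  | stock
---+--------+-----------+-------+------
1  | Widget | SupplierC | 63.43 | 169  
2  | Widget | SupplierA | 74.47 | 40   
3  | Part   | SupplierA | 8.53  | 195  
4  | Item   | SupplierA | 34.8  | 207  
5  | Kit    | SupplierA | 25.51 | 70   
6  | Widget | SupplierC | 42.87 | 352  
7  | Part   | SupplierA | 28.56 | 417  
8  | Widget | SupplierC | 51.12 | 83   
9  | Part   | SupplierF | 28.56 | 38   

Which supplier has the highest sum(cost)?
SELECT supplier, SUM(cost) as val
FROM products
GROUP BY supplier
ORDER BY val DESC
LIMIT 1

Result: SupplierA with sum(cost) = 171.87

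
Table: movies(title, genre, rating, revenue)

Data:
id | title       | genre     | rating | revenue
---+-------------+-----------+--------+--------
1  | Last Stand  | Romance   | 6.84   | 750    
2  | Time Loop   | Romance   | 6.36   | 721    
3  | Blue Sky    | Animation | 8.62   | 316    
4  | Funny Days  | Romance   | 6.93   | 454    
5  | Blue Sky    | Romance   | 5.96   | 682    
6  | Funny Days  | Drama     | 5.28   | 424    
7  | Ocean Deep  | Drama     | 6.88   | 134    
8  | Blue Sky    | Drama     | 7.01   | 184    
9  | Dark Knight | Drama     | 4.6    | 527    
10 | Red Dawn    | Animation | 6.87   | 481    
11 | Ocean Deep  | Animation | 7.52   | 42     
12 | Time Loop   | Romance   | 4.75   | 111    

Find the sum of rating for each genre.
SELECT genre, SUM(rating) as result
FROM movies
GROUP BY genre

Result:
  Animation: 23.01
  Drama: 23.77
  Romance: 30.84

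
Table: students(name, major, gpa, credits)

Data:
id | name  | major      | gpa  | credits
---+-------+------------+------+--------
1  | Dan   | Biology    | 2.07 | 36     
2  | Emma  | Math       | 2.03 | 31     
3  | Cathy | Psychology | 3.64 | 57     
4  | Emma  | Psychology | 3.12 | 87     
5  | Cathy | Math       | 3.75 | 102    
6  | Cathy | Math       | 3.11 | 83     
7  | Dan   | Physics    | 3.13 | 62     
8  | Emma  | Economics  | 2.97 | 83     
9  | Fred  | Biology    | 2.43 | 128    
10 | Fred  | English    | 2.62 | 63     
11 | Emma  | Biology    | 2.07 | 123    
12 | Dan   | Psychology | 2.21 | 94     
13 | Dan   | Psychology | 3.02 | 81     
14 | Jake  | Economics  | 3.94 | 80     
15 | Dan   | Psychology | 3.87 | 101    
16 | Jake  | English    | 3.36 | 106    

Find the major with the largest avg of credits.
SELECT major, AVG(credits) as val
FROM students
GROUP BY major
ORDER BY val DESC
LIMIT 1

Result: Biology with avg(credits) = 95.67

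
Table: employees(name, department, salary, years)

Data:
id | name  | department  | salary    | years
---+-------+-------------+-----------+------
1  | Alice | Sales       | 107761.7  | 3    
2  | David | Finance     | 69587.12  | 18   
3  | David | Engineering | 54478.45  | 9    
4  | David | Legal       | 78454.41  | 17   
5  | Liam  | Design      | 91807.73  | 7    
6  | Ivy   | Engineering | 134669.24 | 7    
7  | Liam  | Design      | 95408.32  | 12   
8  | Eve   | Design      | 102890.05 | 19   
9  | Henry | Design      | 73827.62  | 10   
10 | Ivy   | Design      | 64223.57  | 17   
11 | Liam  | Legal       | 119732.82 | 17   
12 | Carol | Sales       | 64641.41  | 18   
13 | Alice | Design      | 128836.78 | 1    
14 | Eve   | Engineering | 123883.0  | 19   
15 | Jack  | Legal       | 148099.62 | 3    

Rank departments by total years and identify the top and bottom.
SELECT department, SUM(years)
FROM employees
GROUP BY department
ORDER BY SUM(years)

All groups:
  Finance: 18
  Sales: 21
  Engineering: 35
  Legal: 37
  Design: 66

Highest: Design (66)
Lowest: Finance (18)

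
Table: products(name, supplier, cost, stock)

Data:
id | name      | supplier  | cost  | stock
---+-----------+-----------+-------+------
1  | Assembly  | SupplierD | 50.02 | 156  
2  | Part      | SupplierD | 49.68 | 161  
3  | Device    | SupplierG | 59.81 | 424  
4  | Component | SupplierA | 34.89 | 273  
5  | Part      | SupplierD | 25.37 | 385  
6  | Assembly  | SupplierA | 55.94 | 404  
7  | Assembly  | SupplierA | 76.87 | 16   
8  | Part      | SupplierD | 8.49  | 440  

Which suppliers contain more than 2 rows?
SELECT supplier, COUNT(*) as cnt
FROM products
GROUP BY supplier
HAVING COUNT(*) > 2

Result:
  SupplierA: 3
  SupplierD: 4

Note: HAVING filters groups after aggregation, WHERE filters rows before.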